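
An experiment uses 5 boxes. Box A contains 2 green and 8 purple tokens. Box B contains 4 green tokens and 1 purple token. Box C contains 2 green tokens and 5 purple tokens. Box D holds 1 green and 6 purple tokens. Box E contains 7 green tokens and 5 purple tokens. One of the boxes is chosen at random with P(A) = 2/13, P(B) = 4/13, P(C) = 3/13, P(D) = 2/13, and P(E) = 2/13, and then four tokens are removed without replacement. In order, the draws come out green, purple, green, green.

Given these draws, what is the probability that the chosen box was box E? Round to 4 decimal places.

0.1810

The likelihood of the observed sequence under each hypothesis: P(data | box A) = (2/10)(8/9)(1/8)(0/7) = 0; P(data | box B) = (4/5)(1/4)(3/3)(2/2) = 0.2; P(data | box C) = (2/7)(5/6)(1/5)(0/4) = 0; P(data | box D) = (1/7)(6/6)(0/5) = 0; P(data | box E) = (7/12)(5/11)(6/10)(5/9) = 0.088384.
Multiplying each by its prior: 2/13 · 0 = 0, 4/13 · 0.2 = 0.061538, 3/13 · 0 = 0, 2/13 · 0 = 0, 2/13 · 0.088384 = 0.013598; with total 0.075136.
So P(box E | data) = (0.013598) / (0.075136) = 0.18097.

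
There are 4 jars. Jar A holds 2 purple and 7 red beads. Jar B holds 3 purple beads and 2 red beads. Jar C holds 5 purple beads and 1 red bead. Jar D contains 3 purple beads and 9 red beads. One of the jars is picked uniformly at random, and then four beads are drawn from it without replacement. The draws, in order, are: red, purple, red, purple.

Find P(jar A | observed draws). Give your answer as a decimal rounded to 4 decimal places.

0.1692

The likelihood of the observed sequence under each hypothesis: P(data | jar A) = (7/9)(2/8)(6/7)(1/6) = 0.027778; P(data | jar B) = (2/5)(3/4)(1/3)(2/2) = 0.1; P(data | jar C) = (1/6)(5/5)(0/4) = 0; P(data | jar D) = (9/12)(3/11)(8/10)(2/9) = 0.036364.
The prior-weighted likelihoods are 1/4 · 0.027778 = 0.0069444, 1/4 · 0.1 = 0.025, 1/4 · 0 = 0, 1/4 · 0.036364 = 0.0090909; summing to 0.041035.
Hence P(jar A | data) = (0.0069444) / (0.041035) = 0.16923.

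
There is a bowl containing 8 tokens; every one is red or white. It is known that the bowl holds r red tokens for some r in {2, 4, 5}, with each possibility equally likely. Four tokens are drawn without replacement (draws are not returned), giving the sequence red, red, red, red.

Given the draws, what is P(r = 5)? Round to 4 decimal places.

0.8333

Compute the likelihood of the observed sequence for each case: P(data | r = 2) = (2/8)(1/7)(0/6) = 0; P(data | r = 4) = (4/8)(3/7)(2/6)(1/5) = 1/70; P(data | r = 5) = (5/8)(4/7)(3/6)(2/5) = 1/14.
Weighting by the prior gives 1/3 · 0 = 0, 1/3 · 1/70 = 1/210, 1/3 · 1/14 = 1/42; these sum to 1/35.
So P(r = 5 | data) = (1/42) / (1/35) = 5/6.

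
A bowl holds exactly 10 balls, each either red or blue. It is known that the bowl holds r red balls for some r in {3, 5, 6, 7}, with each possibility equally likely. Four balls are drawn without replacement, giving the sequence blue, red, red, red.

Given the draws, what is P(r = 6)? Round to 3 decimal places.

0.331

The likelihood of the observed sequence under each hypothesis: P(data | r = 3) = (7/10)(3/9)(2/8)(1/7) = 0.0083333; P(data | r = 5) = (5/10)(5/9)(4/8)(3/7) = 0.059524; P(data | r = 6) = (4/10)(6/9)(5/8)(4/7) = 0.095238; P(data | r = 7) = (3/10)(7/9)(6/8)(5/7) = 0.125.
Multiplying each by its prior: 1/4 · 0.0083333 = 0.0020833, 1/4 · 0.059524 = 0.014881, 1/4 · 0.095238 = 0.02381, 1/4 · 0.125 = 0.03125; these sum to 0.072024.
By Bayes' rule, P(r = 6 | data) = (0.02381) / (0.072024) = 0.33058.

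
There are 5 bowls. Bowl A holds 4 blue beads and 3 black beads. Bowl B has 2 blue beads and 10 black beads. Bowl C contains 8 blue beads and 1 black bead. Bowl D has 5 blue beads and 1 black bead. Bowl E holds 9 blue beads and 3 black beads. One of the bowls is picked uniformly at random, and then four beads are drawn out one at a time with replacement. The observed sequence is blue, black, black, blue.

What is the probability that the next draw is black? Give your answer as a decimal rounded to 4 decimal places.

The likelihood of the observed sequence under each hypothesis: P(data | bowl A) = (4/7)(3/7)(3/7)(4/7) = 0.059975; P(data | bowl B) = (2/12)(10/12)(10/12)(2/12) = 0.01929; P(data | bowl C) = (8/9)(1/9)(1/9)(8/9) = 0.0097546; P(data | bowl D) = (5/6)(1/6)(1/6)(5/6) = 0.01929; P(data | bowl E) = (9/12)(3/12)(3/12)(9/12) = 0.035156.
The prior-weighted likelihoods are 1/5 · 0.059975 = 0.011995, 1/5 · 0.01929 = 0.003858, 1/5 · 0.0097546 = 0.0019509, 1/5 · 0.01929 = 0.003858, 1/5 · 0.035156 = 0.0070313; these sum to 0.028693.
The posterior is then P(bowl A | data) = 0.41804, P(bowl B | data) = 0.13446, P(bowl C | data) = 0.067992, P(bowl D | data) = 0.13446, P(bowl E | data) = 0.24505.
Averaging over the posterior, P(black next | data) = (3/7)(0.41804) + (5/6)(0.13446) + (1/9)(0.067992) + (1/6)(0.13446) + (1/4)(0.24505) = 0.38244.

0.3824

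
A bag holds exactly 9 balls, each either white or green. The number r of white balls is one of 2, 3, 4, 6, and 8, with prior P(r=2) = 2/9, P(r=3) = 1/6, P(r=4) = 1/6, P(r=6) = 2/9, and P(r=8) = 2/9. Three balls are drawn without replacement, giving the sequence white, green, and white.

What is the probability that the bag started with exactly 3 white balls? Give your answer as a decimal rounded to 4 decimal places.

0.1164

For each hypothesis, P(data | H) works out to: P(data | r = 2) = (2/9)(7/8)(1/7) = 1/36; P(data | r = 3) = (3/9)(6/8)(2/7) = 1/14; P(data | r = 4) = (4/9)(5/8)(3/7) = 5/42; P(data | r = 6) = (6/9)(3/8)(5/7) = 5/28; P(data | r = 8) = (8/9)(1/8)(7/7) = 1/9.
Weighting by the prior gives 2/9 · 1/36 = 1/162, 1/6 · 1/14 = 1/84, 1/6 · 5/42 = 5/252, 2/9 · 5/28 = 5/126, 2/9 · 1/9 = 2/81; these sum to 58/567.
By Bayes' rule, P(r = 3 | data) = (1/84) / (58/567) = 27/232.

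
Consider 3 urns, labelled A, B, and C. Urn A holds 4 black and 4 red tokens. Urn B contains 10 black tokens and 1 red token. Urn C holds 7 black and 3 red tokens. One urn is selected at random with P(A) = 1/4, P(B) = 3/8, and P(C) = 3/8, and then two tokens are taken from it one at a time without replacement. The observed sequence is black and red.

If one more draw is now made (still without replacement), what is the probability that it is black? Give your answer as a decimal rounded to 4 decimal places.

For each hypothesis, P(data | H) works out to: P(data | urn A) = (4/8)(4/7) = 0.28571; P(data | urn B) = (10/11)(1/10) = 0.090909; P(data | urn C) = (7/10)(3/9) = 0.23333.
The prior-weighted likelihoods are 1/4 · 0.28571 = 0.071429, 3/8 · 0.090909 = 0.034091, 3/8 · 0.23333 = 0.0875; these sum to 0.19302.
The posterior is then P(urn A | data) = 0.37006, P(urn B | data) = 0.17662, P(urn C | data) = 0.45332.
Averaging over the posterior, P(black next | data) = (1/2)(0.37006) + (1)(0.17662) + (3/4)(0.45332) = 0.70164.

0.7016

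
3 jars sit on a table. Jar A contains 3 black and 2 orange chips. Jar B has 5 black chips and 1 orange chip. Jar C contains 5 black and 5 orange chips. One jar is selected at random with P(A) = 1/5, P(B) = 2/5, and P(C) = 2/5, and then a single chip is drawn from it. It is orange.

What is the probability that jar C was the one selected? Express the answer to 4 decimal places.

The likelihood of this draw under each hypothesis: P(data | jar A) = (2/5) = 2/5; P(data | jar B) = (1/6) = 1/6; P(data | jar C) = (5/10) = 1/2.
The prior-weighted likelihoods are 1/5 · 2/5 = 2/25, 2/5 · 1/6 = 1/15, 2/5 · 1/2 = 1/5; with total 26/75.
Hence P(jar C | data) = (1/5) / (26/75) = 15/26.

0.5769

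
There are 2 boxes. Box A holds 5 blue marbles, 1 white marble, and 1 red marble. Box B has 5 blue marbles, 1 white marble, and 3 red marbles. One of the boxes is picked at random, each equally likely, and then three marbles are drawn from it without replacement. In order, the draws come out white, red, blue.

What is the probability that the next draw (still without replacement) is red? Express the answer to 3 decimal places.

0.185

The likelihood of the observed sequence under each hypothesis: P(data | box A) = (1/7)(1/6)(5/5) = 1/42; P(data | box B) = (1/9)(3/8)(5/7) = 5/168.
Multiplying each by its prior: 1/2 · 1/42 = 1/84, 1/2 · 5/168 = 5/336; these sum to 3/112.
Dividing through by the total gives posterior P(box A | data) = 4/9, P(box B | data) = 5/9.
The predictive probability is P(red next | data) = (0)(4/9) + (1/3)(5/9) = 5/27.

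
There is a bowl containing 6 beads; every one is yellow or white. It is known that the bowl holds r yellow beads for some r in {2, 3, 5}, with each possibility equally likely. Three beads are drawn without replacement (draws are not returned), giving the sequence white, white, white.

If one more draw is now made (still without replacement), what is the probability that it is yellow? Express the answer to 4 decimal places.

0.7333

For each hypothesis, P(data | H) works out to: P(data | r = 2) = (4/6)(3/5)(2/4) = 1/5; P(data | r = 3) = (3/6)(2/5)(1/4) = 1/20; P(data | r = 5) = (1/6)(0/5) = 0.
Multiplying each by its prior: 1/3 · 1/5 = 1/15, 1/3 · 1/20 = 1/60, 1/3 · 0 = 0; summing to 1/12.
Normalising, the posterior is P(r = 2 | data) = 4/5, P(r = 3 | data) = 1/5, P(r = 5 | data) = 0.
So P(yellow next | data) = Σ P(yellow next | H) P(H | data) = (2/3)(4/5) + (1)(1/5) = 11/15.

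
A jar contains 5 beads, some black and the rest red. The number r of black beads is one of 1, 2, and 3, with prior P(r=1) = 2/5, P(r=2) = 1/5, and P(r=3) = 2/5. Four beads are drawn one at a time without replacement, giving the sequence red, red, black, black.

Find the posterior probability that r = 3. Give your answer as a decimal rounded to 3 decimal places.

For each hypothesis, P(data | H) works out to: P(data | r = 1) = (4/5)(3/4)(1/3)(0/2) = 0; P(data | r = 2) = (3/5)(2/4)(2/3)(1/2) = 1/10; P(data | r = 3) = (2/5)(1/4)(3/3)(2/2) = 1/10.
Multiplying each by its prior: 2/5 · 0 = 0, 1/5 · 1/10 = 1/50, 2/5 · 1/10 = 1/25; summing to 3/50.
By Bayes' rule, P(r = 3 | data) = (1/25) / (3/50) = 2/3.

0.667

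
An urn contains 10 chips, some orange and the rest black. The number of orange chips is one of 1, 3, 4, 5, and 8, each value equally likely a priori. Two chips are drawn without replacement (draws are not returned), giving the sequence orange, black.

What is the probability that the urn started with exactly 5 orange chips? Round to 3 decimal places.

0.263

The likelihood of the observed sequence under each hypothesis: P(data | r = 1) = (1/10)(9/9) = 1/10; P(data | r = 3) = (3/10)(7/9) = 7/30; P(data | r = 4) = (4/10)(6/9) = 4/15; P(data | r = 5) = (5/10)(5/9) = 5/18; P(data | r = 8) = (8/10)(2/9) = 8/45.
The prior-weighted likelihoods are 1/5 · 1/10 = 1/50, 1/5 · 7/30 = 7/150, 1/5 · 4/15 = 4/75, 1/5 · 5/18 = 1/18, 1/5 · 8/45 = 8/225; summing to 19/90.
So P(r = 5 | data) = (1/18) / (19/90) = 5/19.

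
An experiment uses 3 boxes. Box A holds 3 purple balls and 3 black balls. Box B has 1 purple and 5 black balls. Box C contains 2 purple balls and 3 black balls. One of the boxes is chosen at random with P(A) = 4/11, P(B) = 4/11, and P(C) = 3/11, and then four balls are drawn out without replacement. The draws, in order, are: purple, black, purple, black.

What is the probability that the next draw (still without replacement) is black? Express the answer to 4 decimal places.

0.7143

For each hypothesis, P(data | H) works out to: P(data | box A) = (3/6)(3/5)(2/4)(2/3) = 1/10; P(data | box B) = (1/6)(5/5)(0/4) = 0; P(data | box C) = (2/5)(3/4)(1/3)(2/2) = 1/10.
Weighting by the prior gives 4/11 · 1/10 = 2/55, 4/11 · 0 = 0, 3/11 · 1/10 = 3/110; with total 7/110.
Normalising, the posterior is P(box A | data) = 4/7, P(box B | data) = 0, P(box C | data) = 3/7.
Averaging over the posterior, P(black next | data) = (1/2)(4/7) + (1)(3/7) = 5/7.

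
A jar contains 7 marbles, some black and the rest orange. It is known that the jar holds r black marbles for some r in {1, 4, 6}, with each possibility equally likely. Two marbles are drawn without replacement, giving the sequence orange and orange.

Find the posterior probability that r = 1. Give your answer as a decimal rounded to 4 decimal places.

For each hypothesis, P(data | H) works out to: P(data | r = 1) = (6/7)(5/6) = 5/7; P(data | r = 4) = (3/7)(2/6) = 1/7; P(data | r = 6) = (1/7)(0/6) = 0.
Weighting by the prior gives 1/3 · 5/7 = 5/21, 1/3 · 1/7 = 1/21, 1/3 · 0 = 0; these sum to 2/7.
Therefore the posterior P(r = 1 | data) = (5/21) / (2/7) = 5/6.

0.8333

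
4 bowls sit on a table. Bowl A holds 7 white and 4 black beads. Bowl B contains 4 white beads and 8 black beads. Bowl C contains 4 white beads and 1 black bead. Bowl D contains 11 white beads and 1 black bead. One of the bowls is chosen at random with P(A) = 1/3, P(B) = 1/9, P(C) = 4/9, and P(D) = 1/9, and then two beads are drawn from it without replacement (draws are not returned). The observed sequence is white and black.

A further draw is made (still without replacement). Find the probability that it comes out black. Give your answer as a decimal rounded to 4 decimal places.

The likelihood of the observed sequence under each hypothesis: P(data | bowl A) = (7/11)(4/10) = 0.25455; P(data | bowl B) = (4/12)(8/11) = 0.24242; P(data | bowl C) = (4/5)(1/4) = 0.2; P(data | bowl D) = (11/12)(1/11) = 0.083333.
The prior-weighted likelihoods are 1/3 · 0.25455 = 0.084848, 1/9 · 0.24242 = 0.026936, 4/9 · 0.2 = 0.088889, 1/9 · 0.083333 = 0.0092593; summing to 0.20993.
Dividing through by the total gives posterior P(bowl A | data) = 0.40417, P(bowl B | data) = 0.12831, P(bowl C | data) = 0.42342, P(bowl D | data) = 0.044106.
Averaging over the posterior, P(black next | data) = (1/3)(0.40417) + (7/10)(0.12831) + (0)(0.42342) + (0)(0.044106) = 0.22454.

0.2245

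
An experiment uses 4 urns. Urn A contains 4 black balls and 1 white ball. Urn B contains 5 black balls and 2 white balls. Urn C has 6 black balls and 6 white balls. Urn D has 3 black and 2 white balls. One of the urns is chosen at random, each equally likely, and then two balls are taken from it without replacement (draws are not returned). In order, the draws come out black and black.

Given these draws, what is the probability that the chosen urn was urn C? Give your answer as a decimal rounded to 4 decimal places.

Under each hypothesis, the probability of the observed sequence is: P(data | urn A) = (4/5)(3/4) = 0.6; P(data | urn B) = (5/7)(4/6) = 0.47619; P(data | urn C) = (6/12)(5/11) = 0.22727; P(data | urn D) = (3/5)(2/4) = 0.3.
Weighting by the prior gives 1/4 · 0.6 = 0.15, 1/4 · 0.47619 = 0.11905, 1/4 · 0.22727 = 0.056818, 1/4 · 0.3 = 0.075; summing to 0.40087.
By Bayes' rule, P(urn C | data) = (0.056818) / (0.40087) = 0.14174.

0.1417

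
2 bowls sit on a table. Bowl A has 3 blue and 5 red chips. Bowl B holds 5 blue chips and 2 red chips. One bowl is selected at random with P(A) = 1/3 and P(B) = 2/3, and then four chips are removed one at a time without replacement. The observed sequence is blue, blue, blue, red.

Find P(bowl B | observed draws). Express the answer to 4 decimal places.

0.9412

The likelihood of the observed sequence under each hypothesis: P(data | bowl A) = (3/8)(2/7)(1/6)(5/5) = 1/56; P(data | bowl B) = (5/7)(4/6)(3/5)(2/4) = 1/7.
The prior-weighted likelihoods are 1/3 · 1/56 = 1/168, 2/3 · 1/7 = 2/21; these sum to 17/168.
So P(bowl B | data) = (2/21) / (17/168) = 16/17.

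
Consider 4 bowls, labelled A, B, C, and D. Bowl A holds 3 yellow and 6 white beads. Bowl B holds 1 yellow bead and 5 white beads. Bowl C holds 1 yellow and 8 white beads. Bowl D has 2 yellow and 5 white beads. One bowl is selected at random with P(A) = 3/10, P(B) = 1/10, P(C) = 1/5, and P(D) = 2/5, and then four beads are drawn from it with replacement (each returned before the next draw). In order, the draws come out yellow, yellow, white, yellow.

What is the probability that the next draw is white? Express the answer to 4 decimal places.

0.6963

Under each hypothesis, the probability of the observed sequence is: P(data | bowl A) = (3/9)(3/9)(6/9)(3/9) = 0.024691; P(data | bowl B) = (1/6)(1/6)(5/6)(1/6) = 0.003858; P(data | bowl C) = (1/9)(1/9)(8/9)(1/9) = 0.0012193; P(data | bowl D) = (2/7)(2/7)(5/7)(2/7) = 0.01666.
The prior-weighted likelihoods are 3/10 · 0.024691 = 0.0074074, 1/10 · 0.003858 = 0.0003858, 1/5 · 0.0012193 = 0.00024387, 2/5 · 0.01666 = 0.0066639; these sum to 0.014701.
The posterior is then P(bowl A | data) = 0.50387, P(bowl B | data) = 0.026243, P(bowl C | data) = 0.016588, P(bowl D | data) = 0.4533.
The predictive probability is P(white next | data) = (2/3)(0.50387) + (5/6)(0.026243) + (8/9)(0.016588) + (5/7)(0.4533) = 0.69631.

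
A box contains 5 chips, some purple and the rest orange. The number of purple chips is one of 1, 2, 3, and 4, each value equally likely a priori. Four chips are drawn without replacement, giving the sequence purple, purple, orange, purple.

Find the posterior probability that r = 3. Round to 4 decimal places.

The likelihood of the observed sequence under each hypothesis: P(data | r = 1) = (1/5)(0/4) = 0; P(data | r = 2) = (2/5)(1/4)(3/3)(0/2) = 0; P(data | r = 3) = (3/5)(2/4)(2/3)(1/2) = 1/10; P(data | r = 4) = (4/5)(3/4)(1/3)(2/2) = 1/5.
The prior-weighted likelihoods are 1/4 · 0 = 0, 1/4 · 0 = 0, 1/4 · 1/10 = 1/40, 1/4 · 1/5 = 1/20; with total 3/40.
Hence P(r = 3 | data) = (1/40) / (3/40) = 1/3.

0.3333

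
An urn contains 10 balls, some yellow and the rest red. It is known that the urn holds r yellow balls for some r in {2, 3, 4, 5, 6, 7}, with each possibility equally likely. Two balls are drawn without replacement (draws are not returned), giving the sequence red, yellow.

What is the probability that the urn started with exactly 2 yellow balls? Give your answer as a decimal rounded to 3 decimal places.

0.122

The likelihood of the observed sequence under each hypothesis: P(data | r = 2) = (8/10)(2/9) = 8/45; P(data | r = 3) = (7/10)(3/9) = 7/30; P(data | r = 4) = (6/10)(4/9) = 4/15; P(data | r = 5) = (5/10)(5/9) = 5/18; P(data | r = 6) = (4/10)(6/9) = 4/15; P(data | r = 7) = (3/10)(7/9) = 7/30.
Multiplying each by its prior: 1/6 · 8/45 = 4/135, 1/6 · 7/30 = 7/180, 1/6 · 4/15 = 2/45, 1/6 · 5/18 = 5/108, 1/6 · 4/15 = 2/45, 1/6 · 7/30 = 7/180; these sum to 131/540.
So P(r = 2 | data) = (4/135) / (131/540) = 16/131.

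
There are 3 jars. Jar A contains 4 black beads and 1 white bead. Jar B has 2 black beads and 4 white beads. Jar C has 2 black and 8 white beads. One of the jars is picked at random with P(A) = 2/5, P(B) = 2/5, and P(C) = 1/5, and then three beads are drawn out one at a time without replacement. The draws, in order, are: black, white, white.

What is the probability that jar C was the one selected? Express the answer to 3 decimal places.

Compute the likelihood of the observed sequence for each case: P(data | jar A) = (4/5)(1/4)(0/3) = 0; P(data | jar B) = (2/6)(4/5)(3/4) = 1/5; P(data | jar C) = (2/10)(8/9)(7/8) = 7/45.
Weighting by the prior gives 2/5 · 0 = 0, 2/5 · 1/5 = 2/25, 1/5 · 7/45 = 7/225; these sum to 1/9.
Therefore the posterior P(jar C | data) = (7/225) / (1/9) = 7/25.

0.280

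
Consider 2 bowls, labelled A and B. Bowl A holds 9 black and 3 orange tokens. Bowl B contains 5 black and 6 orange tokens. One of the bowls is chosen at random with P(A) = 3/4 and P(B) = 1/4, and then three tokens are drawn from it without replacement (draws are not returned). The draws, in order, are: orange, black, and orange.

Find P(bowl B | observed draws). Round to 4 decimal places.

Under each hypothesis, the probability of the observed sequence is: P(data | bowl A) = (3/12)(9/11)(2/10) = 0.040909; P(data | bowl B) = (6/11)(5/10)(5/9) = 0.15152.
Weighting by the prior gives 3/4 · 0.040909 = 0.030682, 1/4 · 0.15152 = 0.037879; with total 0.068561.
Therefore the posterior P(bowl B | data) = (0.037879) / (0.068561) = 0.55249.

0.5525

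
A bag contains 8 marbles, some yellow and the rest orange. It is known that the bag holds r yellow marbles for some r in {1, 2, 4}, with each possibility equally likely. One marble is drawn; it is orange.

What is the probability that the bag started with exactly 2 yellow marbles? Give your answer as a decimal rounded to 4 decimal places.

The likelihood of this draw under each hypothesis: P(data | r = 1) = (7/8) = 7/8; P(data | r = 2) = (6/8) = 3/4; P(data | r = 4) = (4/8) = 1/2.
Weighting by the prior gives 1/3 · 7/8 = 7/24, 1/3 · 3/4 = 1/4, 1/3 · 1/2 = 1/6; summing to 17/24.
Therefore the posterior P(r = 2 | data) = (1/4) / (17/24) = 6/17.

0.3529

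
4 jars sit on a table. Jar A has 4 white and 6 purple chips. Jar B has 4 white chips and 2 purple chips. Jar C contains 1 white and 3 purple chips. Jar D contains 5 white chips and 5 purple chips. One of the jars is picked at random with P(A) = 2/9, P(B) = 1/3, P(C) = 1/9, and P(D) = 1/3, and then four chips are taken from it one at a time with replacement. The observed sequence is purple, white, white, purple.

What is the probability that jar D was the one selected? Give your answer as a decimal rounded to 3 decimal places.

Under each hypothesis, the probability of the observed sequence is: P(data | jar A) = (6/10)(4/10)(4/10)(6/10) = 0.0576; P(data | jar B) = (2/6)(4/6)(4/6)(2/6) = 0.049383; P(data | jar C) = (3/4)(1/4)(1/4)(3/4) = 0.035156; P(data | jar D) = (5/10)(5/10)(5/10)(5/10) = 0.0625.
Weighting by the prior gives 2/9 · 0.0576 = 0.0128, 1/3 · 0.049383 = 0.016461, 1/9 · 0.035156 = 0.0039062, 1/3 · 0.0625 = 0.020833; with total 0.054.
Hence P(jar D | data) = (0.020833) / (0.054) = 0.3858.

0.386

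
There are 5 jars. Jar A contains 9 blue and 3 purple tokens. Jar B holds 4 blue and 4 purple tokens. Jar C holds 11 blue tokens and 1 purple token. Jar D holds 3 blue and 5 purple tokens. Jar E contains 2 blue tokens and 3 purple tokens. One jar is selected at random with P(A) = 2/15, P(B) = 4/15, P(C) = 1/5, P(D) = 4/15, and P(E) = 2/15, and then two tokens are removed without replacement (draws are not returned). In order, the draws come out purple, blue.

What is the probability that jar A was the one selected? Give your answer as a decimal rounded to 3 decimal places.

0.118

The likelihood of the observed sequence under each hypothesis: P(data | jar A) = (3/12)(9/11) = 0.20455; P(data | jar B) = (4/8)(4/7) = 0.28571; P(data | jar C) = (1/12)(11/11) = 0.083333; P(data | jar D) = (5/8)(3/7) = 0.26786; P(data | jar E) = (3/5)(2/4) = 0.3.
Weighting by the prior gives 2/15 · 0.20455 = 0.027273, 4/15 · 0.28571 = 0.07619, 1/5 · 0.083333 = 0.016667, 4/15 · 0.26786 = 0.071429, 2/15 · 0.3 = 0.04; summing to 0.23156.
Therefore the posterior P(jar A | data) = (0.027273) / (0.23156) = 0.11778.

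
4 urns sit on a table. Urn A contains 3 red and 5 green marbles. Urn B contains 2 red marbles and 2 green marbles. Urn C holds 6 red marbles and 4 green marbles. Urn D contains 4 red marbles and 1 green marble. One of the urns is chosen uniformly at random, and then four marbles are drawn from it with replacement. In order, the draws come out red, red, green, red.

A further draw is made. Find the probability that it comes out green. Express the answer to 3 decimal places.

0.376

Compute the likelihood of the observed sequence for each case: P(data | urn A) = (3/8)(3/8)(5/8)(3/8) = 0.032959; P(data | urn B) = (2/4)(2/4)(2/4)(2/4) = 0.0625; P(data | urn C) = (6/10)(6/10)(4/10)(6/10) = 0.0864; P(data | urn D) = (4/5)(4/5)(1/5)(4/5) = 0.1024.
Weighting by the prior gives 1/4 · 0.032959 = 0.0082397, 1/4 · 0.0625 = 0.015625, 1/4 · 0.0864 = 0.0216, 1/4 · 0.1024 = 0.0256; summing to 0.071065.
The posterior is then P(urn A | data) = 0.11595, P(urn B | data) = 0.21987, P(urn C | data) = 0.30395, P(urn D | data) = 0.36023.
The predictive probability is P(green next | data) = (5/8)(0.11595) + (1/2)(0.21987) + (2/5)(0.30395) + (1/5)(0.36023) = 0.37603.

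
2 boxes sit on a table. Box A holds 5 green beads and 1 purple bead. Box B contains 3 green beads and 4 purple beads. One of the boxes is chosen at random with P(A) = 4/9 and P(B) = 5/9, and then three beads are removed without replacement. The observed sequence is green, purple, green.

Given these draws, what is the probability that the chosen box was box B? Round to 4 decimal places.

0.4615

Compute the likelihood of the observed sequence for each case: P(data | box A) = (5/6)(1/5)(4/4) = 1/6; P(data | box B) = (3/7)(4/6)(2/5) = 4/35.
Weighting by the prior gives 4/9 · 1/6 = 2/27, 5/9 · 4/35 = 4/63; summing to 26/189.
Therefore the posterior P(box B | data) = (4/63) / (26/189) = 6/13.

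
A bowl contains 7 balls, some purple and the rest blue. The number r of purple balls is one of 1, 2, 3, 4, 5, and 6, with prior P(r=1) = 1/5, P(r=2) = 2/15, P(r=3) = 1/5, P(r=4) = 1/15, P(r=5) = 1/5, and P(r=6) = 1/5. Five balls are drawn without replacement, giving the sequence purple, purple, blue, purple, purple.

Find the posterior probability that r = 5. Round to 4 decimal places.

0.3846

For each hypothesis, P(data | H) works out to: P(data | r = 1) = (1/7)(0/6) = 0; P(data | r = 2) = (2/7)(1/6)(5/5)(0/4) = 0; P(data | r = 3) = (3/7)(2/6)(4/5)(1/4)(0/3) = 0; P(data | r = 4) = (4/7)(3/6)(3/5)(2/4)(1/3) = 1/35; P(data | r = 5) = (5/7)(4/6)(2/5)(3/4)(2/3) = 2/21; P(data | r = 6) = (6/7)(5/6)(1/5)(4/4)(3/3) = 1/7.
Multiplying each by its prior: 1/5 · 0 = 0, 2/15 · 0 = 0, 1/5 · 0 = 0, 1/15 · 1/35 = 1/525, 1/5 · 2/21 = 2/105, 1/5 · 1/7 = 1/35; these sum to 26/525.
So P(r = 5 | data) = (2/105) / (26/525) = 5/13.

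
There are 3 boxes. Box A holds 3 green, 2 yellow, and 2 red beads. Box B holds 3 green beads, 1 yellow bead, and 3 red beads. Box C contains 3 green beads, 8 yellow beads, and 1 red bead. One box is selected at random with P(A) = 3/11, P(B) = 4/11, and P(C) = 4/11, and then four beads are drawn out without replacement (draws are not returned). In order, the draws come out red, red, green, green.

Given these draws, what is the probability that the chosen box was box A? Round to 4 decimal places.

0.2000

Under each hypothesis, the probability of the observed sequence is: P(data | box A) = (2/7)(1/6)(3/5)(2/4) = 1/70; P(data | box B) = (3/7)(2/6)(3/5)(2/4) = 3/70; P(data | box C) = (1/12)(0/11) = 0.
The prior-weighted likelihoods are 3/11 · 1/70 = 3/770, 4/11 · 3/70 = 6/385, 4/11 · 0 = 0; summing to 3/154.
Therefore the posterior P(box A | data) = (3/770) / (3/154) = 1/5.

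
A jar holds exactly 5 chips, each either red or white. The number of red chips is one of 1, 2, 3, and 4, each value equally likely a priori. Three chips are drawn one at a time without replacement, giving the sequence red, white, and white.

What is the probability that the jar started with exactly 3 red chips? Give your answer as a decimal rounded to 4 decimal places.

0.2000

Compute the likelihood of the observed sequence for each case: P(data | r = 1) = (1/5)(4/4)(3/3) = 1/5; P(data | r = 2) = (2/5)(3/4)(2/3) = 1/5; P(data | r = 3) = (3/5)(2/4)(1/3) = 1/10; P(data | r = 4) = (4/5)(1/4)(0/3) = 0.
Multiplying each by its prior: 1/4 · 1/5 = 1/20, 1/4 · 1/5 = 1/20, 1/4 · 1/10 = 1/40, 1/4 · 0 = 0; with total 1/8.
Therefore the posterior P(r = 3 | data) = (1/40) / (1/8) = 1/5.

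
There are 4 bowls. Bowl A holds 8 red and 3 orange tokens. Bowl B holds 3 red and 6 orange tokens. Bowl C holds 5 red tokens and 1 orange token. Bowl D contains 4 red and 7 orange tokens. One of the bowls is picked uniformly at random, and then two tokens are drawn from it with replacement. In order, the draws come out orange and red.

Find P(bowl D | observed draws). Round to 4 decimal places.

0.2926

For each hypothesis, P(data | H) works out to: P(data | bowl A) = (3/11)(8/11) = 0.19835; P(data | bowl B) = (6/9)(3/9) = 0.22222; P(data | bowl C) = (1/6)(5/6) = 0.13889; P(data | bowl D) = (7/11)(4/11) = 0.2314.
Weighting by the prior gives 1/4 · 0.19835 = 0.049587, 1/4 · 0.22222 = 0.055556, 1/4 · 0.13889 = 0.034722, 1/4 · 0.2314 = 0.057851; summing to 0.19772.
So P(bowl D | data) = (0.057851) / (0.19772) = 0.2926.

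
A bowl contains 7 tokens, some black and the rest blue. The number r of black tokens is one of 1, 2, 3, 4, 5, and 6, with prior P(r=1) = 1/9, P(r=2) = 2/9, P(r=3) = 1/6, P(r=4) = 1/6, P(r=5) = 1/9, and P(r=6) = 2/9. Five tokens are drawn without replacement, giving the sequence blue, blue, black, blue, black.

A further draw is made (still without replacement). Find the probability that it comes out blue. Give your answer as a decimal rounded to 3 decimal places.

0.617

The likelihood of the observed sequence under each hypothesis: P(data | r = 1) = (6/7)(5/6)(1/5)(4/4)(0/3) = 0; P(data | r = 2) = (5/7)(4/6)(2/5)(3/4)(1/3) = 0.047619; P(data | r = 3) = (4/7)(3/6)(3/5)(2/4)(2/3) = 0.057143; P(data | r = 4) = (3/7)(2/6)(4/5)(1/4)(3/3) = 0.028571; P(data | r = 5) = (2/7)(1/6)(5/5)(0/4) = 0; P(data | r = 6) = (1/7)(0/6) = 0.
The prior-weighted likelihoods are 1/9 · 0 = 0, 2/9 · 0.047619 = 0.010582, 1/6 · 0.057143 = 0.0095238, 1/6 · 0.028571 = 0.0047619, 1/9 · 0 = 0, 2/9 · 0 = 0; with total 0.024868.
Normalising, the posterior is P(r = 1 | data) = 0, P(r = 2 | data) = 0.42553, P(r = 3 | data) = 0.38298, P(r = 4 | data) = 0.19149, P(r = 5 | data) = 0, P(r = 6 | data) = 0.
Averaging over the posterior, P(blue next | data) = (1)(0.42553) + (1/2)(0.38298) + (0)(0.19149) = 0.61702.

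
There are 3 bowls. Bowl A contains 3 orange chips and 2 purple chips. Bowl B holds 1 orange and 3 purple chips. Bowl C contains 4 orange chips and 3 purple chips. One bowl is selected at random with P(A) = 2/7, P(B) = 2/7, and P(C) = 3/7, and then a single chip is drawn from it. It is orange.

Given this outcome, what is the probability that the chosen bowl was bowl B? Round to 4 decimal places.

The likelihood of this draw under each hypothesis: P(data | bowl A) = (3/5) = 3/5; P(data | bowl B) = (1/4) = 1/4; P(data | bowl C) = (4/7) = 4/7.
The prior-weighted likelihoods are 2/7 · 3/5 = 6/35, 2/7 · 1/4 = 1/14, 3/7 · 4/7 = 12/49; these sum to 239/490.
Therefore the posterior P(bowl B | data) = (1/14) / (239/490) = 35/239.

0.1464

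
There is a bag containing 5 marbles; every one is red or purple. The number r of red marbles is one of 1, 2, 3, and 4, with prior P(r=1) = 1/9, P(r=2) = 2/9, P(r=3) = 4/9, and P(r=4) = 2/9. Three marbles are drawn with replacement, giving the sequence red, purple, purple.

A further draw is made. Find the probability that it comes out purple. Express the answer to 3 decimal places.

0.511

The likelihood of the observed sequence under each hypothesis: P(data | r = 1) = (1/5)(4/5)(4/5) = 0.128; P(data | r = 2) = (2/5)(3/5)(3/5) = 0.144; P(data | r = 3) = (3/5)(2/5)(2/5) = 0.096; P(data | r = 4) = (4/5)(1/5)(1/5) = 0.032.
The prior-weighted likelihoods are 1/9 · 0.128 = 0.014222, 2/9 · 0.144 = 0.032, 4/9 · 0.096 = 0.042667, 2/9 · 0.032 = 0.0071111; summing to 0.096.
Dividing through by the total gives posterior P(r = 1 | data) = 0.14815, P(r = 2 | data) = 0.33333, P(r = 3 | data) = 0.44444, P(r = 4 | data) = 0.074074.
Averaging over the posterior, P(purple next | data) = (4/5)(0.14815) + (3/5)(0.33333) + (2/5)(0.44444) + (1/5)(0.074074) = 0.51111.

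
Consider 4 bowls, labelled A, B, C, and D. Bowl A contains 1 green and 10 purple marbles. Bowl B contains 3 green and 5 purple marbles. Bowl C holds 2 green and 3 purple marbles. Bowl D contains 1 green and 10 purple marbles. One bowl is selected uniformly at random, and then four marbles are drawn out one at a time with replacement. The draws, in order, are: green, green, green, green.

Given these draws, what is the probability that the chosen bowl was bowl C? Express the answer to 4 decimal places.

0.5625

Compute the likelihood of the observed sequence for each case: P(data | bowl A) = (1/11)(1/11)(1/11)(1/11) = 6.8301e-05; P(data | bowl B) = (3/8)(3/8)(3/8)(3/8) = 0.019775; P(data | bowl C) = (2/5)(2/5)(2/5)(2/5) = 0.0256; P(data | bowl D) = (1/11)(1/11)(1/11)(1/11) = 6.8301e-05.
The prior-weighted likelihoods are 1/4 · 6.8301e-05 = 1.7075e-05, 1/4 · 0.019775 = 0.0049438, 1/4 · 0.0256 = 0.0064, 1/4 · 6.8301e-05 = 1.7075e-05; these sum to 0.011378.
Hence P(bowl C | data) = (0.0064) / (0.011378) = 0.56249.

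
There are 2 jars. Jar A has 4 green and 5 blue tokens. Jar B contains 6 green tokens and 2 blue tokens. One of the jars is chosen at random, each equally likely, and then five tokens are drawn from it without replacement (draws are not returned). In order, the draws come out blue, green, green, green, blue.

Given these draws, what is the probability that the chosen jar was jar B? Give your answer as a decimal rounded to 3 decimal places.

0.529

For each hypothesis, P(data | H) works out to: P(data | jar A) = (5/9)(4/8)(3/7)(2/6)(4/5) = 2/63; P(data | jar B) = (2/8)(6/7)(5/6)(4/5)(1/4) = 1/28.
The prior-weighted likelihoods are 1/2 · 2/63 = 1/63, 1/2 · 1/28 = 1/56; these sum to 17/504.
Therefore the posterior P(jar B | data) = (1/56) / (17/504) = 9/17.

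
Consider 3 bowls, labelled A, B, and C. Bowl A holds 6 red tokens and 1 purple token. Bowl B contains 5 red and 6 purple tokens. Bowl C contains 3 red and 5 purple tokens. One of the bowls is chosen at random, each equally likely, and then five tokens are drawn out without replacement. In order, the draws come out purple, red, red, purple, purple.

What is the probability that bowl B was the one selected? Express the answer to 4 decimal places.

For each hypothesis, P(data | H) works out to: P(data | bowl A) = (1/7)(6/6)(5/5)(0/4) = 0; P(data | bowl B) = (6/11)(5/10)(4/9)(5/8)(4/7) = 0.04329; P(data | bowl C) = (5/8)(3/7)(2/6)(4/5)(3/4) = 0.053571.
Multiplying each by its prior: 1/3 · 0 = 0, 1/3 · 0.04329 = 0.01443, 1/3 · 0.053571 = 0.017857; with total 0.032287.
Hence P(bowl B | data) = (0.01443) / (0.032287) = 0.44693.

0.4469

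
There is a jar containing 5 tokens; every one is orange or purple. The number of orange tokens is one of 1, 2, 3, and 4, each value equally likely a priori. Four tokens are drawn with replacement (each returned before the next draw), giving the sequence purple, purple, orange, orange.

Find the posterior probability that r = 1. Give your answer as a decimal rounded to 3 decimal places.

0.154

Under each hypothesis, the probability of the observed sequence is: P(data | r = 1) = (4/5)(4/5)(1/5)(1/5) = 16/625; P(data | r = 2) = (3/5)(3/5)(2/5)(2/5) = 36/625; P(data | r = 3) = (2/5)(2/5)(3/5)(3/5) = 36/625; P(data | r = 4) = (1/5)(1/5)(4/5)(4/5) = 16/625.
Weighting by the prior gives 1/4 · 16/625 = 4/625, 1/4 · 36/625 = 9/625, 1/4 · 36/625 = 9/625, 1/4 · 16/625 = 4/625; summing to 26/625.
Hence P(r = 1 | data) = (4/625) / (26/625) = 2/13.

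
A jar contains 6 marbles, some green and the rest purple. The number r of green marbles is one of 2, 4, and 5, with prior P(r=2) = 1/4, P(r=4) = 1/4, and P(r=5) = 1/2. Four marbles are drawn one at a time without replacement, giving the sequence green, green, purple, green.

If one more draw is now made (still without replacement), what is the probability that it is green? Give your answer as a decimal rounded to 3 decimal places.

0.857

Under each hypothesis, the probability of the observed sequence is: P(data | r = 2) = (2/6)(1/5)(4/4)(0/3) = 0; P(data | r = 4) = (4/6)(3/5)(2/4)(2/3) = 2/15; P(data | r = 5) = (5/6)(4/5)(1/4)(3/3) = 1/6.
The prior-weighted likelihoods are 1/4 · 0 = 0, 1/4 · 2/15 = 1/30, 1/2 · 1/6 = 1/12; with total 7/60.
Dividing through by the total gives posterior P(r = 2 | data) = 0, P(r = 4 | data) = 2/7, P(r = 5 | data) = 5/7.
So P(green next | data) = Σ P(green next | H) P(H | data) = (1/2)(2/7) + (1)(5/7) = 6/7.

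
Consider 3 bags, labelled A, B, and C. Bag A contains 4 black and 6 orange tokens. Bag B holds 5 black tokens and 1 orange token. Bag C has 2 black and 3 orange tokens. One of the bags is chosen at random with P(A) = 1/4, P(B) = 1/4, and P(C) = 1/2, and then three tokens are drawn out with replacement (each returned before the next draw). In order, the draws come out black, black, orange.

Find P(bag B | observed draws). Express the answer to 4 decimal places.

0.2867

For each hypothesis, P(data | H) works out to: P(data | bag A) = (4/10)(4/10)(6/10) = 0.096; P(data | bag B) = (5/6)(5/6)(1/6) = 0.11574; P(data | bag C) = (2/5)(2/5)(3/5) = 0.096.
Weighting by the prior gives 1/4 · 0.096 = 0.024, 1/4 · 0.11574 = 0.028935, 1/2 · 0.096 = 0.048; these sum to 0.10094.
So P(bag B | data) = (0.028935) / (0.10094) = 0.28667.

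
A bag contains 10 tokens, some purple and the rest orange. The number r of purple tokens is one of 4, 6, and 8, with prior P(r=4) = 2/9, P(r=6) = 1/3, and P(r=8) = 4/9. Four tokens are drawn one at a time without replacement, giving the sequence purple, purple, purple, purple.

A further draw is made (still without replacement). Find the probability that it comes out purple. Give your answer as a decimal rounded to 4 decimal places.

The likelihood of the observed sequence under each hypothesis: P(data | r = 4) = (4/10)(3/9)(2/8)(1/7) = 1/210; P(data | r = 6) = (6/10)(5/9)(4/8)(3/7) = 1/14; P(data | r = 8) = (8/10)(7/9)(6/8)(5/7) = 1/3.
The prior-weighted likelihoods are 2/9 · 1/210 = 1/945, 1/3 · 1/14 = 1/42, 4/9 · 1/3 = 4/27; these sum to 109/630.
Dividing through by the total gives posterior P(r = 4 | data) = 2/327, P(r = 6 | data) = 15/109, P(r = 8 | data) = 280/327.
Averaging over the posterior, P(purple next | data) = (0)(2/327) + (1/3)(15/109) + (2/3)(280/327) = 605/981.

0.6167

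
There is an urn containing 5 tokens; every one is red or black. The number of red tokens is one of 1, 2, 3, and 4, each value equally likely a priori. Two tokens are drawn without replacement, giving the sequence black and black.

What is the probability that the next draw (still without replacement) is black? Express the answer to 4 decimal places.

0.5000

For each hypothesis, P(data | H) works out to: P(data | r = 1) = (4/5)(3/4) = 3/5; P(data | r = 2) = (3/5)(2/4) = 3/10; P(data | r = 3) = (2/5)(1/4) = 1/10; P(data | r = 4) = (1/5)(0/4) = 0.
Multiplying each by its prior: 1/4 · 3/5 = 3/20, 1/4 · 3/10 = 3/40, 1/4 · 1/10 = 1/40, 1/4 · 0 = 0; these sum to 1/4.
Dividing through by the total gives posterior P(r = 1 | data) = 3/5, P(r = 2 | data) = 3/10, P(r = 3 | data) = 1/10, P(r = 4 | data) = 0.
The predictive probability is P(black next | data) = (2/3)(3/5) + (1/3)(3/10) + (0)(1/10) = 1/2.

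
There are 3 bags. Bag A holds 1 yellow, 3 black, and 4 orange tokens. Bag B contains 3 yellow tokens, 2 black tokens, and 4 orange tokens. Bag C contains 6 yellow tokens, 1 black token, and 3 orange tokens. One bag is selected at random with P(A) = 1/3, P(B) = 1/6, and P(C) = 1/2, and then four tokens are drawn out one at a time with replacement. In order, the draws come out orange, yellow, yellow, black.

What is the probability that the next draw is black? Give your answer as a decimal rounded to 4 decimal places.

The likelihood of the observed sequence under each hypothesis: P(data | bag A) = (4/8)(1/8)(1/8)(3/8) = 0.0029297; P(data | bag B) = (4/9)(3/9)(3/9)(2/9) = 0.010974; P(data | bag C) = (3/10)(6/10)(6/10)(1/10) = 0.0108.
Weighting by the prior gives 1/3 · 0.0029297 = 0.00097656, 1/6 · 0.010974 = 0.001829, 1/2 · 0.0108 = 0.0054; these sum to 0.0082056.
The posterior is then P(bag A | data) = 0.11901, P(bag B | data) = 0.2229, P(bag C | data) = 0.65809.
Averaging over the posterior, P(black next | data) = (3/8)(0.11901) + (2/9)(0.2229) + (1/10)(0.65809) = 0.15997.

0.1600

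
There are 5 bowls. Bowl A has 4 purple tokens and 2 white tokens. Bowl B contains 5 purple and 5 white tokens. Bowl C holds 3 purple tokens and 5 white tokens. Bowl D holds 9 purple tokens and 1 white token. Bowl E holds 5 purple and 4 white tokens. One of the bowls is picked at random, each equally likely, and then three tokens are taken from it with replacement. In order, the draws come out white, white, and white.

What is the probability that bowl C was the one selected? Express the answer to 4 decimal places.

0.4932

The likelihood of the observed sequence under each hypothesis: P(data | bowl A) = (2/6)(2/6)(2/6) = 0.037037; P(data | bowl B) = (5/10)(5/10)(5/10) = 0.125; P(data | bowl C) = (5/8)(5/8)(5/8) = 0.24414; P(data | bowl D) = (1/10)(1/10)(1/10) = 0.001; P(data | bowl E) = (4/9)(4/9)(4/9) = 0.087791.
Multiplying each by its prior: 1/5 · 0.037037 = 0.0074074, 1/5 · 0.125 = 0.025, 1/5 · 0.24414 = 0.048828, 1/5 · 0.001 = 0.0002, 1/5 · 0.087791 = 0.017558; summing to 0.098994.
So P(bowl C | data) = (0.048828) / (0.098994) = 0.49324.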